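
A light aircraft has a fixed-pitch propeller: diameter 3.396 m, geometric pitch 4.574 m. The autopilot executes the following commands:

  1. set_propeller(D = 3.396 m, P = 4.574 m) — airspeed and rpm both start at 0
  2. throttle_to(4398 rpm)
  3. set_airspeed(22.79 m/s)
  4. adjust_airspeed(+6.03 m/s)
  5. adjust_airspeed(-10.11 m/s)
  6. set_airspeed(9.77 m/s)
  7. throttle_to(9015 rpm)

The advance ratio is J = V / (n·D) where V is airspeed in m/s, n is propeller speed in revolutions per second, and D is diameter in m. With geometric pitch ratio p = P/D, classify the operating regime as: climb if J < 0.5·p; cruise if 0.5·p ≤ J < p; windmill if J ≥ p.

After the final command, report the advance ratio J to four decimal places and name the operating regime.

set_propeller: D = 3.396 m, P = 4.574 m (p = P/D = 1.346879); state ← (V=0, rpm=0)
throttle_to(4398): rpm ← 4398
set_airspeed(22.79): V ← 22.79 m/s
adjust_airspeed(+6.03): V ← 22.79 +6.03 = 28.82 m/s
adjust_airspeed(-10.11): V ← 28.82 -10.11 = 18.71 m/s
set_airspeed(9.77): V ← 9.77 m/s
throttle_to(9015): rpm ← 9015
final state: V = 9.77 m/s, rpm = 9015 → n = rpm/60 = 150.250000 rev/s
J = V / (n·D) = 9.77 / (150.250000 × 3.396) = 0.019148
regime bands: climb J<0.6734 | cruise [0.6734, 1.3469) | windmill J≥1.3469
J = 0.0191 → climb

J = 0.0191, regime = climb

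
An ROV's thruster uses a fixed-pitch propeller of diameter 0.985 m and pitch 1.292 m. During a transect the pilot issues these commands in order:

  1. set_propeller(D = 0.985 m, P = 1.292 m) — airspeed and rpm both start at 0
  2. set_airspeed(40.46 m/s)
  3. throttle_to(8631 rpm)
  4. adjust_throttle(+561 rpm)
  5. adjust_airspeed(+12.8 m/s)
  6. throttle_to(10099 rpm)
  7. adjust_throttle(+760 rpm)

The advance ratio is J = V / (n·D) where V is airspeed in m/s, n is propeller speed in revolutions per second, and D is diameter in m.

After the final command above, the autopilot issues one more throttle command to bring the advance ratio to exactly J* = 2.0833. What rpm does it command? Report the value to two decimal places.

rpm = 1557.27

set_propeller: D = 0.985 m, P = 1.292 m (p = P/D = 1.311675); state ← (V=0, rpm=0)
set_airspeed(40.46): V ← 40.46 m/s
throttle_to(8631): rpm ← 8631
adjust_throttle(+561): rpm ← 8631 +561 = 9192
adjust_airspeed(+12.8): V ← 40.46 +12.8 = 53.26 m/s
throttle_to(10099): rpm ← 10099
adjust_throttle(+760): rpm ← 10099 +760 = 10859
final state: V = 53.26 m/s, rpm = 10859 → n = rpm/60 = 180.983333 rev/s
target J* = 2.0833; solve J* = V/(n·D) for n: n = V/(J*·D) = 53.26/(2.0833 × 0.985) = 25.954527 rev/s
rpm = 60·n = 1557.271617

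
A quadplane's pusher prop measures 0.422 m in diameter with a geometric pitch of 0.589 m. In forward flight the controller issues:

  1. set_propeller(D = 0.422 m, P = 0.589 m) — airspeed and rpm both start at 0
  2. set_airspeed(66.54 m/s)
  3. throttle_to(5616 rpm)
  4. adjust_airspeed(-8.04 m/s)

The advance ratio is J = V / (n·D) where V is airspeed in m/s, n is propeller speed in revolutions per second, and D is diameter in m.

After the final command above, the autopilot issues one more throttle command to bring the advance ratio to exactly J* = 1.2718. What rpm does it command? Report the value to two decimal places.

rpm = 6539.97

set_propeller: D = 0.422 m, P = 0.589 m (p = P/D = 1.395735); state ← (V=0, rpm=0)
set_airspeed(66.54): V ← 66.54 m/s
throttle_to(5616): rpm ← 5616
adjust_airspeed(-8.04): V ← 66.54 -8.04 = 58.5 m/s
final state: V = 58.5 m/s, rpm = 5616 → n = rpm/60 = 93.600000 rev/s
target J* = 1.2718; solve J* = V/(n·D) for n: n = V/(J*·D) = 58.5/(1.2718 × 0.422) = 108.999522 rev/s
rpm = 60·n = 6539.971336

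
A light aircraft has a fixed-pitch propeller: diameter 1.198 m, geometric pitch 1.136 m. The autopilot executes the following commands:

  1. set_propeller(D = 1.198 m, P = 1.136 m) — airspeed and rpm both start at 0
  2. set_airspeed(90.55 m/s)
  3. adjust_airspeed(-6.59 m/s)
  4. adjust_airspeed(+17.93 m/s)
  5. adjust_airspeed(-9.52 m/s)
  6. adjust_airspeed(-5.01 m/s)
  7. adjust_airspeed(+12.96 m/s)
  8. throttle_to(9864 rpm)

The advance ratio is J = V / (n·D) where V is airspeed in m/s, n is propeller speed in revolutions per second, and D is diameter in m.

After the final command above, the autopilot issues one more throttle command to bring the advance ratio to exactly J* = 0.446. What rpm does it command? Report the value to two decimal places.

set_propeller: D = 1.198 m, P = 1.136 m (p = P/D = 0.948247); state ← (V=0, rpm=0)
set_airspeed(90.55): V ← 90.55 m/s
adjust_airspeed(-6.59): V ← 90.55 -6.59 = 83.96 m/s
adjust_airspeed(+17.93): V ← 83.96 +17.93 = 101.89 m/s
adjust_airspeed(-9.52): V ← 101.89 -9.52 = 92.37 m/s
adjust_airspeed(-5.01): V ← 92.37 -5.01 = 87.36 m/s
adjust_airspeed(+12.96): V ← 87.36 +12.96 = 100.32 m/s
throttle_to(9864): rpm ← 9864
final state: V = 100.32 m/s, rpm = 9864 → n = rpm/60 = 164.400000 rev/s
target J* = 0.446; solve J* = V/(n·D) for n: n = V/(J*·D) = 100.32/(0.446 × 1.198) = 187.756874 rev/s
rpm = 60·n = 11265.412459

rpm = 11265.41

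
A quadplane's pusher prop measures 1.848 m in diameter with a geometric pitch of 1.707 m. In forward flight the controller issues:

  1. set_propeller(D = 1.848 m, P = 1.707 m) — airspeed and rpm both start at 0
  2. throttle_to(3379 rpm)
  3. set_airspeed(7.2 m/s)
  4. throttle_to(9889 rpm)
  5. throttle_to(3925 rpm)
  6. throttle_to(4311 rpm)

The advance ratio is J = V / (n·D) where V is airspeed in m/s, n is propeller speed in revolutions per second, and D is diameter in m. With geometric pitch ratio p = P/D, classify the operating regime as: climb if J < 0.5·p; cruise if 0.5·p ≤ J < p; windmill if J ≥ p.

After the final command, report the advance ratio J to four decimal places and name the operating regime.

set_propeller: D = 1.848 m, P = 1.707 m (p = P/D = 0.923701); state ← (V=0, rpm=0)
throttle_to(3379): rpm ← 3379
set_airspeed(7.2): V ← 7.2 m/s
throttle_to(9889): rpm ← 9889
throttle_to(3925): rpm ← 3925
throttle_to(4311): rpm ← 4311
final state: V = 7.2 m/s, rpm = 4311 → n = rpm/60 = 71.850000 rev/s
J = V / (n·D) = 7.2 / (71.850000 × 1.848) = 0.054226
regime bands: climb J<0.4619 | cruise [0.4619, 0.9237) | windmill J≥0.9237
J = 0.0542 → climb

J = 0.0542, regime = climb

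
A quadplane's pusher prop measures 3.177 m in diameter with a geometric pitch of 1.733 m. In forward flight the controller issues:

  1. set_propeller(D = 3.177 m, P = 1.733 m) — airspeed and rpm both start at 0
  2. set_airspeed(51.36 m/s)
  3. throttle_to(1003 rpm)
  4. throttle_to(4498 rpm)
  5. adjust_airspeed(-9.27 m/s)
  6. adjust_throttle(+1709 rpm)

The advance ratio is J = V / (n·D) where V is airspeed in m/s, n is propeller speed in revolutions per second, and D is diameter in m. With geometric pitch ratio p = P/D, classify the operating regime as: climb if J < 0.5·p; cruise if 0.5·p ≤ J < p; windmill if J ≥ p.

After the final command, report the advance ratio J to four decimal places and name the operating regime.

J = 0.1281, regime = climb

set_propeller: D = 3.177 m, P = 1.733 m (p = P/D = 0.545483); state ← (V=0, rpm=0)
set_airspeed(51.36): V ← 51.36 m/s
throttle_to(1003): rpm ← 1003
throttle_to(4498): rpm ← 4498
adjust_airspeed(-9.27): V ← 51.36 -9.27 = 42.09 m/s
adjust_throttle(+1709): rpm ← 4498 +1709 = 6207
final state: V = 42.09 m/s, rpm = 6207 → n = rpm/60 = 103.450000 rev/s
J = V / (n·D) = 42.09 / (103.450000 × 3.177) = 0.128065
regime bands: climb J<0.2727 | cruise [0.2727, 0.5455) | windmill J≥0.5455
J = 0.1281 → climb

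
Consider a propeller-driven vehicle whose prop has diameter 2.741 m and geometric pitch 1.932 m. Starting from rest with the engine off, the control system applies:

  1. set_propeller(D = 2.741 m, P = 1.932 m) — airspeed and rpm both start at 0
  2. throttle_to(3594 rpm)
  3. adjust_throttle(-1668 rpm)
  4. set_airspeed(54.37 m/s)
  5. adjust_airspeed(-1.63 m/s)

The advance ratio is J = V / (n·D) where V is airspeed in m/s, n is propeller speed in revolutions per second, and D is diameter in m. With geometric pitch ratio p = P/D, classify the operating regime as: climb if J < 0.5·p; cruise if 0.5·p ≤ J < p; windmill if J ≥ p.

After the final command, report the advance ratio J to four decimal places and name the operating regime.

set_propeller: D = 2.741 m, P = 1.932 m (p = P/D = 0.704852); state ← (V=0, rpm=0)
throttle_to(3594): rpm ← 3594
adjust_throttle(-1668): rpm ← 3594 -1668 = 1926
set_airspeed(54.37): V ← 54.37 m/s
adjust_airspeed(-1.63): V ← 54.37 -1.63 = 52.74 m/s
final state: V = 52.74 m/s, rpm = 1926 → n = rpm/60 = 32.100000 rev/s
J = V / (n·D) = 52.74 / (32.100000 × 2.741) = 0.599413
regime bands: climb J<0.3524 | cruise [0.3524, 0.7049) | windmill J≥0.7049
J = 0.5994 → cruise

J = 0.5994, regime = cruise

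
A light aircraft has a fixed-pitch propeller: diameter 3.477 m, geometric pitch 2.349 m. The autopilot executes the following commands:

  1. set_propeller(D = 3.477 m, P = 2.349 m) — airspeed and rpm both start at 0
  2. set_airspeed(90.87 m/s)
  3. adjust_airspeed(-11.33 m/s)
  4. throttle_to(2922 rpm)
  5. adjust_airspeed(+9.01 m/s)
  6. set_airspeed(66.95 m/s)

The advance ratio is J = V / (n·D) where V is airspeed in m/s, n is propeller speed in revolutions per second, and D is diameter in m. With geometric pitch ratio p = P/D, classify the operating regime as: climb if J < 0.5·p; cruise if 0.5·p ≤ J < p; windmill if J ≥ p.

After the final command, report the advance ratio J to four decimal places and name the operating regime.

set_propeller: D = 3.477 m, P = 2.349 m (p = P/D = 0.675582); state ← (V=0, rpm=0)
set_airspeed(90.87): V ← 90.87 m/s
adjust_airspeed(-11.33): V ← 90.87 -11.33 = 79.54 m/s
throttle_to(2922): rpm ← 2922
adjust_airspeed(+9.01): V ← 79.54 +9.01 = 88.55 m/s
set_airspeed(66.95): V ← 66.95 m/s
final state: V = 66.95 m/s, rpm = 2922 → n = rpm/60 = 48.700000 rev/s
J = V / (n·D) = 66.95 / (48.700000 × 3.477) = 0.395382
regime bands: climb J<0.3378 | cruise [0.3378, 0.6756) | windmill J≥0.6756
J = 0.3954 → cruise

J = 0.3954, regime = cruise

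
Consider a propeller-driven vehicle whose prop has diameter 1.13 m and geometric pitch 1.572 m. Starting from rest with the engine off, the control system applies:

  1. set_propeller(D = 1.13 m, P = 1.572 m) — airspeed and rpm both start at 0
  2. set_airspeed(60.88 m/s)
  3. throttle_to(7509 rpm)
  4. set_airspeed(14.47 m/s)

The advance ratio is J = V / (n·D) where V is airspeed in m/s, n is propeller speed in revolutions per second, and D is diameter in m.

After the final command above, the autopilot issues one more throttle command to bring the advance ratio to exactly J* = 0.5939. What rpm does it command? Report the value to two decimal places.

set_propeller: D = 1.13 m, P = 1.572 m (p = P/D = 1.391150); state ← (V=0, rpm=0)
set_airspeed(60.88): V ← 60.88 m/s
throttle_to(7509): rpm ← 7509
set_airspeed(14.47): V ← 14.47 m/s
final state: V = 14.47 m/s, rpm = 7509 → n = rpm/60 = 125.150000 rev/s
target J* = 0.5939; solve J* = V/(n·D) for n: n = V/(J*·D) = 14.47/(0.5939 × 1.13) = 21.561390 rev/s
rpm = 60·n = 1293.683422

rpm = 1293.68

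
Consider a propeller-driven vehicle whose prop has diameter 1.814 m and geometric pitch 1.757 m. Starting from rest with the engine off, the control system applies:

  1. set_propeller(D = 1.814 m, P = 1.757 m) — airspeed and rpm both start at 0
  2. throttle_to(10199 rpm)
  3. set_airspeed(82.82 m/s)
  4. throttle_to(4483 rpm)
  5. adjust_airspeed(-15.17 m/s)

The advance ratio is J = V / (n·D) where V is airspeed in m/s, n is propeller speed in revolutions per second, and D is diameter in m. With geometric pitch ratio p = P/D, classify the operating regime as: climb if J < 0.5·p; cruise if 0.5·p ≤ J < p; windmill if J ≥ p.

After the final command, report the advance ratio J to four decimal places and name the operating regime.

J = 0.4991, regime = cruise

set_propeller: D = 1.814 m, P = 1.757 m (p = P/D = 0.968578); state ← (V=0, rpm=0)
throttle_to(10199): rpm ← 10199
set_airspeed(82.82): V ← 82.82 m/s
throttle_to(4483): rpm ← 4483
adjust_airspeed(-15.17): V ← 82.82 -15.17 = 67.65 m/s
final state: V = 67.65 m/s, rpm = 4483 → n = rpm/60 = 74.716667 rev/s
J = V / (n·D) = 67.65 / (74.716667 × 1.814) = 0.499129
regime bands: climb J<0.4843 | cruise [0.4843, 0.9686) | windmill J≥0.9686
J = 0.4991 → cruise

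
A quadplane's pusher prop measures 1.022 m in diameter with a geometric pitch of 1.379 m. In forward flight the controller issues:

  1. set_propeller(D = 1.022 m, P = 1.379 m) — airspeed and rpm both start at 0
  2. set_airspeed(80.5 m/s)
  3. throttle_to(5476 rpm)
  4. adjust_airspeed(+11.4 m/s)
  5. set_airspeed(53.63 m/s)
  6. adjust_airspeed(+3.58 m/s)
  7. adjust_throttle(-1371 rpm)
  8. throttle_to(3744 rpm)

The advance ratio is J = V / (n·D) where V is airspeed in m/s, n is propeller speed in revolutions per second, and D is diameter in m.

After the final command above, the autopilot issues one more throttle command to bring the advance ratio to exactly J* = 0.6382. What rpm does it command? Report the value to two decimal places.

rpm = 5262.78

set_propeller: D = 1.022 m, P = 1.379 m (p = P/D = 1.349315); state ← (V=0, rpm=0)
set_airspeed(80.5): V ← 80.5 m/s
throttle_to(5476): rpm ← 5476
adjust_airspeed(+11.4): V ← 80.5 +11.4 = 91.9 m/s
set_airspeed(53.63): V ← 53.63 m/s
adjust_airspeed(+3.58): V ← 53.63 +3.58 = 57.21 m/s
adjust_throttle(-1371): rpm ← 5476 -1371 = 4105
throttle_to(3744): rpm ← 3744
final state: V = 57.21 m/s, rpm = 3744 → n = rpm/60 = 62.400000 rev/s
target J* = 0.6382; solve J* = V/(n·D) for n: n = V/(J*·D) = 57.21/(0.6382 × 1.022) = 87.713058 rev/s
rpm = 60·n = 5262.783477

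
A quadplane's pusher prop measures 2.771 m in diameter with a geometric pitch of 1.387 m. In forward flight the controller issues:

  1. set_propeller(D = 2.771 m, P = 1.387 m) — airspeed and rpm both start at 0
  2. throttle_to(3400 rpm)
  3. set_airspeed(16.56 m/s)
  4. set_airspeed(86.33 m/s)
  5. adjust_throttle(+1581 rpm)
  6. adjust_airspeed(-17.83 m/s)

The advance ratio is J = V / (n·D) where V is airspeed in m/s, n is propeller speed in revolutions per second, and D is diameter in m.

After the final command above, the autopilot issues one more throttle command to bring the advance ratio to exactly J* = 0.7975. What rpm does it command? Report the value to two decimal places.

set_propeller: D = 2.771 m, P = 1.387 m (p = P/D = 0.500541); state ← (V=0, rpm=0)
throttle_to(3400): rpm ← 3400
set_airspeed(16.56): V ← 16.56 m/s
set_airspeed(86.33): V ← 86.33 m/s
adjust_throttle(+1581): rpm ← 3400 +1581 = 4981
adjust_airspeed(-17.83): V ← 86.33 -17.83 = 68.5 m/s
final state: V = 68.5 m/s, rpm = 4981 → n = rpm/60 = 83.016667 rev/s
target J* = 0.7975; solve J* = V/(n·D) for n: n = V/(J*·D) = 68.5/(0.7975 × 2.771) = 30.997263 rev/s
rpm = 60·n = 1859.835805

rpm = 1859.84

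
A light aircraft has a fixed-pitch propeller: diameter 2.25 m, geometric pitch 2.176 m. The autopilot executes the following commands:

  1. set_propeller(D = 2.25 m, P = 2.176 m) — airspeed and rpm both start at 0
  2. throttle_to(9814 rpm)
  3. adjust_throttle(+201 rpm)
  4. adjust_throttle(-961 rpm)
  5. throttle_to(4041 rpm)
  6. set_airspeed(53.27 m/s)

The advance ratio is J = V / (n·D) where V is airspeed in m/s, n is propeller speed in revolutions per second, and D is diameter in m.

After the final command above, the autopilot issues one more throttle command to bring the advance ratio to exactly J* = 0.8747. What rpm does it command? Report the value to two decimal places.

rpm = 1624.02

set_propeller: D = 2.25 m, P = 2.176 m (p = P/D = 0.967111); state ← (V=0, rpm=0)
throttle_to(9814): rpm ← 9814
adjust_throttle(+201): rpm ← 9814 +201 = 10015
adjust_throttle(-961): rpm ← 10015 -961 = 9054
throttle_to(4041): rpm ← 4041
set_airspeed(53.27): V ← 53.27 m/s
final state: V = 53.27 m/s, rpm = 4041 → n = rpm/60 = 67.350000 rev/s
target J* = 0.8747; solve J* = V/(n·D) for n: n = V/(J*·D) = 53.27/(0.8747 × 2.25) = 27.067058 rev/s
rpm = 60·n = 1624.023475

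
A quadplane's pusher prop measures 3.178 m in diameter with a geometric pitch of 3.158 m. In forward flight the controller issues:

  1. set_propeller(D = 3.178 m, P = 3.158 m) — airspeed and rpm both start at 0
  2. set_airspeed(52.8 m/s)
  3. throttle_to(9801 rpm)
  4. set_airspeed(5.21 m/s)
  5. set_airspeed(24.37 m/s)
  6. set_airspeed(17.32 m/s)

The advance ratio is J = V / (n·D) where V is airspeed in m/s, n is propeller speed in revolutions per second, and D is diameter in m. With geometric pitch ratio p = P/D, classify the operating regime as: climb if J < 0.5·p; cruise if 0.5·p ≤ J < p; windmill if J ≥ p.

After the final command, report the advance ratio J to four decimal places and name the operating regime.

set_propeller: D = 3.178 m, P = 3.158 m (p = P/D = 0.993707); state ← (V=0, rpm=0)
set_airspeed(52.8): V ← 52.8 m/s
throttle_to(9801): rpm ← 9801
set_airspeed(5.21): V ← 5.21 m/s
set_airspeed(24.37): V ← 24.37 m/s
set_airspeed(17.32): V ← 17.32 m/s
final state: V = 17.32 m/s, rpm = 9801 → n = rpm/60 = 163.350000 rev/s
J = V / (n·D) = 17.32 / (163.350000 × 3.178) = 0.033364
regime bands: climb J<0.4969 | cruise [0.4969, 0.9937) | windmill J≥0.9937
J = 0.0334 → climb

J = 0.0334, regime = climb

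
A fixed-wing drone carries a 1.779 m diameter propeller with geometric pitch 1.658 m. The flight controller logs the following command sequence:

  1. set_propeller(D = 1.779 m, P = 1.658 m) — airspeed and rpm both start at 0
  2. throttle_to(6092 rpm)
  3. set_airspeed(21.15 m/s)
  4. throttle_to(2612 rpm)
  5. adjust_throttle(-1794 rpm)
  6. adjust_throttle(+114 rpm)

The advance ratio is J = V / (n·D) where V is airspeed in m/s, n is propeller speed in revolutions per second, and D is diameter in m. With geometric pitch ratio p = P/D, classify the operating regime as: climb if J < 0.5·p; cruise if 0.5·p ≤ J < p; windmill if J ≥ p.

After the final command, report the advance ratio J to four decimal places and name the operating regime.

J = 0.7654, regime = cruise

set_propeller: D = 1.779 m, P = 1.658 m (p = P/D = 0.931984); state ← (V=0, rpm=0)
throttle_to(6092): rpm ← 6092
set_airspeed(21.15): V ← 21.15 m/s
throttle_to(2612): rpm ← 2612
adjust_throttle(-1794): rpm ← 2612 -1794 = 818
adjust_throttle(+114): rpm ← 818 +114 = 932
final state: V = 21.15 m/s, rpm = 932 → n = rpm/60 = 15.533333 rev/s
J = V / (n·D) = 21.15 / (15.533333 × 1.779) = 0.765367
regime bands: climb J<0.4660 | cruise [0.4660, 0.9320) | windmill J≥0.9320
J = 0.7654 → cruise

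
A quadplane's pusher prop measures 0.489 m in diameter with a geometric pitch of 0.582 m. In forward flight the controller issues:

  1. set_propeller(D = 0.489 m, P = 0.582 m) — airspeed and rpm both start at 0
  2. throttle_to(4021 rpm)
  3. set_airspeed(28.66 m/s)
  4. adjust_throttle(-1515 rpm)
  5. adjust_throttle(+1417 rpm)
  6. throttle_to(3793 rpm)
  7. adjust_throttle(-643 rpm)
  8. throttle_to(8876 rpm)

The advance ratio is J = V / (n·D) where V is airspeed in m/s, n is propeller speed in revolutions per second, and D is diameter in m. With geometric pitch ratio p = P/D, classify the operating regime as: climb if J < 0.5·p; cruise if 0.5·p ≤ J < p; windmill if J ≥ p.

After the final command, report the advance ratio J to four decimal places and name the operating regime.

J = 0.3962, regime = climb

set_propeller: D = 0.489 m, P = 0.582 m (p = P/D = 1.190184); state ← (V=0, rpm=0)
throttle_to(4021): rpm ← 4021
set_airspeed(28.66): V ← 28.66 m/s
adjust_throttle(-1515): rpm ← 4021 -1515 = 2506
adjust_throttle(+1417): rpm ← 2506 +1417 = 3923
throttle_to(3793): rpm ← 3793
adjust_throttle(-643): rpm ← 3793 -643 = 3150
throttle_to(8876): rpm ← 8876
final state: V = 28.66 m/s, rpm = 8876 → n = rpm/60 = 147.933333 rev/s
J = V / (n·D) = 28.66 / (147.933333 × 0.489) = 0.396188
regime bands: climb J<0.5951 | cruise [0.5951, 1.1902) | windmill J≥1.1902
J = 0.3962 → climb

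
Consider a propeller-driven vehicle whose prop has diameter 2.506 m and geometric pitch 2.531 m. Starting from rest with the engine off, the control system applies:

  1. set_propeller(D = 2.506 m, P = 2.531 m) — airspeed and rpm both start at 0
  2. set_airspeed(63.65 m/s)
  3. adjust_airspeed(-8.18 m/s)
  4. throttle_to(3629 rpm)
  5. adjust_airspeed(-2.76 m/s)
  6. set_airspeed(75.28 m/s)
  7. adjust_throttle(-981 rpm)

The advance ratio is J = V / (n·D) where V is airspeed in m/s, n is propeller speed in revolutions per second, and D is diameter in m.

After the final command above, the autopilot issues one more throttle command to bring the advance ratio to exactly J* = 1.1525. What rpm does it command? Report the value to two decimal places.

rpm = 1563.90

set_propeller: D = 2.506 m, P = 2.531 m (p = P/D = 1.009976); state ← (V=0, rpm=0)
set_airspeed(63.65): V ← 63.65 m/s
adjust_airspeed(-8.18): V ← 63.65 -8.18 = 55.47 m/s
throttle_to(3629): rpm ← 3629
adjust_airspeed(-2.76): V ← 55.47 -2.76 = 52.71 m/s
set_airspeed(75.28): V ← 75.28 m/s
adjust_throttle(-981): rpm ← 3629 -981 = 2648
final state: V = 75.28 m/s, rpm = 2648 → n = rpm/60 = 44.133333 rev/s
target J* = 1.1525; solve J* = V/(n·D) for n: n = V/(J*·D) = 75.28/(1.1525 × 2.506) = 26.064993 rev/s
rpm = 60·n = 1563.899569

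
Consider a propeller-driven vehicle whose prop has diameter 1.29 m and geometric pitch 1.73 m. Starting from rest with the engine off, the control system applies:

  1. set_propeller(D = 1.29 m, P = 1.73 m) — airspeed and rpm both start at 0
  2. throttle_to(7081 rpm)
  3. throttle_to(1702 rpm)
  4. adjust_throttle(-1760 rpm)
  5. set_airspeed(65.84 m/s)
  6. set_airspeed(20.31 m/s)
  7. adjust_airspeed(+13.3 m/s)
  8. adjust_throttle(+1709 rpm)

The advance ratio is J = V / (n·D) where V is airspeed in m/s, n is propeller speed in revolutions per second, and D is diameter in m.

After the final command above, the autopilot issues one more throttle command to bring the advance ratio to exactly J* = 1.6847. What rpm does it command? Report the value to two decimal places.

rpm = 927.91

set_propeller: D = 1.29 m, P = 1.73 m (p = P/D = 1.341085); state ← (V=0, rpm=0)
throttle_to(7081): rpm ← 7081
throttle_to(1702): rpm ← 1702
adjust_throttle(-1760): rpm ← 1702 -1760 = -58
set_airspeed(65.84): V ← 65.84 m/s
set_airspeed(20.31): V ← 20.31 m/s
adjust_airspeed(+13.3): V ← 20.31 +13.3 = 33.61 m/s
adjust_throttle(+1709): rpm ← -58 +1709 = 1651
final state: V = 33.61 m/s, rpm = 1651 → n = rpm/60 = 27.516667 rev/s
target J* = 1.6847; solve J* = V/(n·D) for n: n = V/(J*·D) = 33.61/(1.6847 × 1.29) = 15.465224 rev/s
rpm = 60·n = 927.913465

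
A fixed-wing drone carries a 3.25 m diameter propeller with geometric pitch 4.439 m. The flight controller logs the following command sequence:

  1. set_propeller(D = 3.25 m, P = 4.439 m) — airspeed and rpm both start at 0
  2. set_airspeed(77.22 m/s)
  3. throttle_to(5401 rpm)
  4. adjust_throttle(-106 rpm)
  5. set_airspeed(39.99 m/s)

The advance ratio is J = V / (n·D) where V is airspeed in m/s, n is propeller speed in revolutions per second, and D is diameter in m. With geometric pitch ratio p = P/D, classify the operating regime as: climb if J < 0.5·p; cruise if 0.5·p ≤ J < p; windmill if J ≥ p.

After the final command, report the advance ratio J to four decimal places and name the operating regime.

J = 0.1394, regime = climb

set_propeller: D = 3.25 m, P = 4.439 m (p = P/D = 1.365846); state ← (V=0, rpm=0)
set_airspeed(77.22): V ← 77.22 m/s
throttle_to(5401): rpm ← 5401
adjust_throttle(-106): rpm ← 5401 -106 = 5295
set_airspeed(39.99): V ← 39.99 m/s
final state: V = 39.99 m/s, rpm = 5295 → n = rpm/60 = 88.250000 rev/s
J = V / (n·D) = 39.99 / (88.250000 × 3.25) = 0.139429
regime bands: climb J<0.6829 | cruise [0.6829, 1.3658) | windmill J≥1.3658
J = 0.1394 → climb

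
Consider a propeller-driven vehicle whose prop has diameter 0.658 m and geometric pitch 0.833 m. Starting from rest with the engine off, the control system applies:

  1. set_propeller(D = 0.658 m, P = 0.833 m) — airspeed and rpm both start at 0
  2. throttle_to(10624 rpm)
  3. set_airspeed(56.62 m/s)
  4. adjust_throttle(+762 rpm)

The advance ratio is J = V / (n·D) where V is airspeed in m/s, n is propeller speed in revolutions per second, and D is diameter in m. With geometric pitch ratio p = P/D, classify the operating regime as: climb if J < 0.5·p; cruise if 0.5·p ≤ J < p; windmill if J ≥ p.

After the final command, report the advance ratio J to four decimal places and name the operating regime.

set_propeller: D = 0.658 m, P = 0.833 m (p = P/D = 1.265957); state ← (V=0, rpm=0)
throttle_to(10624): rpm ← 10624
set_airspeed(56.62): V ← 56.62 m/s
adjust_throttle(+762): rpm ← 10624 +762 = 11386
final state: V = 56.62 m/s, rpm = 11386 → n = rpm/60 = 189.766667 rev/s
J = V / (n·D) = 56.62 / (189.766667 × 0.658) = 0.453444
regime bands: climb J<0.6330 | cruise [0.6330, 1.2660) | windmill J≥1.2660
J = 0.4534 → climb

J = 0.4534, regime = climb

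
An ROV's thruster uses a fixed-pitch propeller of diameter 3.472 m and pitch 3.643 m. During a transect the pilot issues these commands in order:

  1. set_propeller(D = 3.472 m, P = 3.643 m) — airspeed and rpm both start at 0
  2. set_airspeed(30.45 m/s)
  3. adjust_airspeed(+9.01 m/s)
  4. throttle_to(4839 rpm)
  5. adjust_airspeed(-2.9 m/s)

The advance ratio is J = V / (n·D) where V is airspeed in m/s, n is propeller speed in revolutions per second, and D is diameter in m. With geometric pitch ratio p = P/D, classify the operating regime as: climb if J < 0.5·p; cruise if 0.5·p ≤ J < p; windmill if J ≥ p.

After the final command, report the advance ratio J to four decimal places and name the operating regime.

J = 0.1306, regime = climb

set_propeller: D = 3.472 m, P = 3.643 m (p = P/D = 1.049251); state ← (V=0, rpm=0)
set_airspeed(30.45): V ← 30.45 m/s
adjust_airspeed(+9.01): V ← 30.45 +9.01 = 39.46 m/s
throttle_to(4839): rpm ← 4839
adjust_airspeed(-2.9): V ← 39.46 -2.9 = 36.56 m/s
final state: V = 36.56 m/s, rpm = 4839 → n = rpm/60 = 80.650000 rev/s
J = V / (n·D) = 36.56 / (80.650000 × 3.472) = 0.130564
regime bands: climb J<0.5246 | cruise [0.5246, 1.0493) | windmill J≥1.0493
J = 0.1306 → climb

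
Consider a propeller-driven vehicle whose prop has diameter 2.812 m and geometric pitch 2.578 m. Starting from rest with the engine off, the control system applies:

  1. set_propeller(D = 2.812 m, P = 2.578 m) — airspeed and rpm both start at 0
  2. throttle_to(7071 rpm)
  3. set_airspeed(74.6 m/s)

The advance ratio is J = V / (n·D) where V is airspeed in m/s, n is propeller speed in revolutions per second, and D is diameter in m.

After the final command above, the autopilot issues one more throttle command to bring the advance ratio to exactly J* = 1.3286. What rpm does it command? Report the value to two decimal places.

set_propeller: D = 2.812 m, P = 2.578 m (p = P/D = 0.916785); state ← (V=0, rpm=0)
throttle_to(7071): rpm ← 7071
set_airspeed(74.6): V ← 74.6 m/s
final state: V = 74.6 m/s, rpm = 7071 → n = rpm/60 = 117.850000 rev/s
target J* = 1.3286; solve J* = V/(n·D) for n: n = V/(J*·D) = 74.6/(1.3286 × 2.812) = 19.967756 rev/s
rpm = 60·n = 1198.065365

rpm = 1198.07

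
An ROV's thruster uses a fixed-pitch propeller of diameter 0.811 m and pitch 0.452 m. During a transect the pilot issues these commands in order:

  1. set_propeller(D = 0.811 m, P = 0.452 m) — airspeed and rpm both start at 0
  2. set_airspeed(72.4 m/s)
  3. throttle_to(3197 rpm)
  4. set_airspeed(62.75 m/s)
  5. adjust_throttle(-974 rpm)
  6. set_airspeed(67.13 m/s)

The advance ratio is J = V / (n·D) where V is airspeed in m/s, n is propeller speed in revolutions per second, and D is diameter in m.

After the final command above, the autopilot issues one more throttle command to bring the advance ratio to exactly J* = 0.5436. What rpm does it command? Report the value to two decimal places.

rpm = 9136.24

set_propeller: D = 0.811 m, P = 0.452 m (p = P/D = 0.557337); state ← (V=0, rpm=0)
set_airspeed(72.4): V ← 72.4 m/s
throttle_to(3197): rpm ← 3197
set_airspeed(62.75): V ← 62.75 m/s
adjust_throttle(-974): rpm ← 3197 -974 = 2223
set_airspeed(67.13): V ← 67.13 m/s
final state: V = 67.13 m/s, rpm = 2223 → n = rpm/60 = 37.050000 rev/s
target J* = 0.5436; solve J* = V/(n·D) for n: n = V/(J*·D) = 67.13/(0.5436 × 0.811) = 152.270700 rev/s
rpm = 60·n = 9136.242014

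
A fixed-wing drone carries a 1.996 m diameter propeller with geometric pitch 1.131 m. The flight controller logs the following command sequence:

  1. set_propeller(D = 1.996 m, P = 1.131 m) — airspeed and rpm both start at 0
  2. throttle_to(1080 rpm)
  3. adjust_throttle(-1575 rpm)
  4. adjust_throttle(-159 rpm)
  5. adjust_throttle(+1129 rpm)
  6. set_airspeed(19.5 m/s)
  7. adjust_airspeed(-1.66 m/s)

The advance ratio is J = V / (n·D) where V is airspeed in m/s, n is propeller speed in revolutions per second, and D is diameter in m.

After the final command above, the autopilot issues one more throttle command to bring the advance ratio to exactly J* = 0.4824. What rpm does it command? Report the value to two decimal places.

set_propeller: D = 1.996 m, P = 1.131 m (p = P/D = 0.566633); state ← (V=0, rpm=0)
throttle_to(1080): rpm ← 1080
adjust_throttle(-1575): rpm ← 1080 -1575 = -495
adjust_throttle(-159): rpm ← -495 -159 = -654
adjust_throttle(+1129): rpm ← -654 +1129 = 475
set_airspeed(19.5): V ← 19.5 m/s
adjust_airspeed(-1.66): V ← 19.5 -1.66 = 17.84 m/s
final state: V = 17.84 m/s, rpm = 475 → n = rpm/60 = 7.916667 rev/s
target J* = 0.4824; solve J* = V/(n·D) for n: n = V/(J*·D) = 17.84/(0.4824 × 1.996) = 18.527935 rev/s
rpm = 60·n = 1111.676088

rpm = 1111.68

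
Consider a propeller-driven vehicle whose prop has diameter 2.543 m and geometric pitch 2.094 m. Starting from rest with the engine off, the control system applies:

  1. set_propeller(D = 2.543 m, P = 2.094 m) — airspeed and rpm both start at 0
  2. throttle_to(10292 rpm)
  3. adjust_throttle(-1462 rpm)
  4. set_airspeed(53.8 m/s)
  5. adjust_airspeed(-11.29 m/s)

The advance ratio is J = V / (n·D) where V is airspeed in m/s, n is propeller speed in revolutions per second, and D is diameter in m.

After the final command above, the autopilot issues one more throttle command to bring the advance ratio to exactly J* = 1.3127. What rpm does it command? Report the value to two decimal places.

set_propeller: D = 2.543 m, P = 2.094 m (p = P/D = 0.823437); state ← (V=0, rpm=0)
throttle_to(10292): rpm ← 10292
adjust_throttle(-1462): rpm ← 10292 -1462 = 8830
set_airspeed(53.8): V ← 53.8 m/s
adjust_airspeed(-11.29): V ← 53.8 -11.29 = 42.51 m/s
final state: V = 42.51 m/s, rpm = 8830 → n = rpm/60 = 147.166667 rev/s
target J* = 1.3127; solve J* = V/(n·D) for n: n = V/(J*·D) = 42.51/(1.3127 × 2.543) = 12.734423 rev/s
rpm = 60·n = 764.065359

rpm = 764.07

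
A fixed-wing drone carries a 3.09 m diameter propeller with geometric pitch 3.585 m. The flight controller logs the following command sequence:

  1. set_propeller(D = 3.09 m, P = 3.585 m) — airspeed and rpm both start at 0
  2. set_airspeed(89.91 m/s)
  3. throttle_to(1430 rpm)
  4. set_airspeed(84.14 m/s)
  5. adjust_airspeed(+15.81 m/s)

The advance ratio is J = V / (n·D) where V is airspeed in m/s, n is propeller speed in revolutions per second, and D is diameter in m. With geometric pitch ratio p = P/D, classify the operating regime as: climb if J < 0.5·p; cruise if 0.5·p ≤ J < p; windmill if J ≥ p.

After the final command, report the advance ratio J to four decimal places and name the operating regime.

J = 1.3572, regime = windmill

set_propeller: D = 3.09 m, P = 3.585 m (p = P/D = 1.160194); state ← (V=0, rpm=0)
set_airspeed(89.91): V ← 89.91 m/s
throttle_to(1430): rpm ← 1430
set_airspeed(84.14): V ← 84.14 m/s
adjust_airspeed(+15.81): V ← 84.14 +15.81 = 99.95 m/s
final state: V = 99.95 m/s, rpm = 1430 → n = rpm/60 = 23.833333 rev/s
J = V / (n·D) = 99.95 / (23.833333 × 3.09) = 1.357187
regime bands: climb J<0.5801 | cruise [0.5801, 1.1602) | windmill J≥1.1602
J = 1.3572 → windmill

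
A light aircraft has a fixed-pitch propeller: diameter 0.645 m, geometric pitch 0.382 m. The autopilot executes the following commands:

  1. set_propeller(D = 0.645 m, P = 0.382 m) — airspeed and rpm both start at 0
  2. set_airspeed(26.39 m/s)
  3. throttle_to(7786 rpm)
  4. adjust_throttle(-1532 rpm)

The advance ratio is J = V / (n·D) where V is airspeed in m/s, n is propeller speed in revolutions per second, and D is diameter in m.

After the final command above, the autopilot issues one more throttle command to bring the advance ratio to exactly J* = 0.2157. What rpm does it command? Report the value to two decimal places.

set_propeller: D = 0.645 m, P = 0.382 m (p = P/D = 0.592248); state ← (V=0, rpm=0)
set_airspeed(26.39): V ← 26.39 m/s
throttle_to(7786): rpm ← 7786
adjust_throttle(-1532): rpm ← 7786 -1532 = 6254
final state: V = 26.39 m/s, rpm = 6254 → n = rpm/60 = 104.233333 rev/s
target J* = 0.2157; solve J* = V/(n·D) for n: n = V/(J*·D) = 26.39/(0.2157 × 0.645) = 189.683489 rev/s
rpm = 60·n = 11381.009369

rpm = 11381.01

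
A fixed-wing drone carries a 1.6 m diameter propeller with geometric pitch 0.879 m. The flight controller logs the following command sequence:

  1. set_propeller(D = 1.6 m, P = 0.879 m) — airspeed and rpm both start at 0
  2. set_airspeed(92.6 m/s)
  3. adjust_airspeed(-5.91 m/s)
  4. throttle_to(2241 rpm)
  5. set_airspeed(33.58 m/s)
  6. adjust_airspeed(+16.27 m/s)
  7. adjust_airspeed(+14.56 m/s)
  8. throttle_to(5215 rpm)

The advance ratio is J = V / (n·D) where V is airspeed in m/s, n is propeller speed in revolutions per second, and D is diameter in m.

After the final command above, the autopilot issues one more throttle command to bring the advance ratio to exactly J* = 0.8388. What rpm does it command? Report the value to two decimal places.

set_propeller: D = 1.6 m, P = 0.879 m (p = P/D = 0.549375); state ← (V=0, rpm=0)
set_airspeed(92.6): V ← 92.6 m/s
adjust_airspeed(-5.91): V ← 92.6 -5.91 = 86.69 m/s
throttle_to(2241): rpm ← 2241
set_airspeed(33.58): V ← 33.58 m/s
adjust_airspeed(+16.27): V ← 33.58 +16.27 = 49.85 m/s
adjust_airspeed(+14.56): V ← 49.85 +14.56 = 64.41 m/s
throttle_to(5215): rpm ← 5215
final state: V = 64.41 m/s, rpm = 5215 → n = rpm/60 = 86.916667 rev/s
target J* = 0.8388; solve J* = V/(n·D) for n: n = V/(J*·D) = 64.41/(0.8388 × 1.6) = 47.992668 rev/s
rpm = 60·n = 2879.560086

rpm = 2879.56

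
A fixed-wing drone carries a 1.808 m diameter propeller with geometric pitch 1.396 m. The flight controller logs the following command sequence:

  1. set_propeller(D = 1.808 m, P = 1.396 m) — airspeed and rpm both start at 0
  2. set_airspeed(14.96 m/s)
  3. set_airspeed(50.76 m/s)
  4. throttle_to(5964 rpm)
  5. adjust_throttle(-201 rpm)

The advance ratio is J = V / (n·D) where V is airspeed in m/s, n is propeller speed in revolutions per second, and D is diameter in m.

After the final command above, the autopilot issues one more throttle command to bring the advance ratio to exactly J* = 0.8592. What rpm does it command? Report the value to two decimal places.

rpm = 1960.56

set_propeller: D = 1.808 m, P = 1.396 m (p = P/D = 0.772124); state ← (V=0, rpm=0)
set_airspeed(14.96): V ← 14.96 m/s
set_airspeed(50.76): V ← 50.76 m/s
throttle_to(5964): rpm ← 5964
adjust_throttle(-201): rpm ← 5964 -201 = 5763
final state: V = 50.76 m/s, rpm = 5763 → n = rpm/60 = 96.050000 rev/s
target J* = 0.8592; solve J* = V/(n·D) for n: n = V/(J*·D) = 50.76/(0.8592 × 1.808) = 32.676002 rev/s
rpm = 60·n = 1960.560142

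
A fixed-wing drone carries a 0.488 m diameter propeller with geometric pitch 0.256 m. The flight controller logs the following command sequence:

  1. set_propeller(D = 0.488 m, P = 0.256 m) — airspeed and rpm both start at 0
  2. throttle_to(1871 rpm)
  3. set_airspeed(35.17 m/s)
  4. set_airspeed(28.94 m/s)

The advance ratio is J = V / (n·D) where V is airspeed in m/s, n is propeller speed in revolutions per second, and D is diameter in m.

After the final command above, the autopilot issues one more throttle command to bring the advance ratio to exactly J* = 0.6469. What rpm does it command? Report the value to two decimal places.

set_propeller: D = 0.488 m, P = 0.256 m (p = P/D = 0.524590); state ← (V=0, rpm=0)
throttle_to(1871): rpm ← 1871
set_airspeed(35.17): V ← 35.17 m/s
set_airspeed(28.94): V ← 28.94 m/s
final state: V = 28.94 m/s, rpm = 1871 → n = rpm/60 = 31.183333 rev/s
target J* = 0.6469; solve J* = V/(n·D) for n: n = V/(J*·D) = 28.94/(0.6469 × 0.488) = 91.673023 rev/s
rpm = 60·n = 5500.381390

rpm = 5500.38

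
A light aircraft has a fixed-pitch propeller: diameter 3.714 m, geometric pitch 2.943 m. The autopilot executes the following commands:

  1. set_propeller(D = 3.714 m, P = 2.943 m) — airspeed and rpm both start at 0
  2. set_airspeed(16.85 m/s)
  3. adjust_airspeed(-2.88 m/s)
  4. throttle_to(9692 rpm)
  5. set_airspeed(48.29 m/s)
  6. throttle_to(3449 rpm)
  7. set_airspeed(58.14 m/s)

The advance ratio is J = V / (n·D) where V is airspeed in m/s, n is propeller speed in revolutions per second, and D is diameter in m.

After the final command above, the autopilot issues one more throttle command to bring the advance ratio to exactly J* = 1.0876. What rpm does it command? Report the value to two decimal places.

set_propeller: D = 3.714 m, P = 2.943 m (p = P/D = 0.792407); state ← (V=0, rpm=0)
set_airspeed(16.85): V ← 16.85 m/s
adjust_airspeed(-2.88): V ← 16.85 -2.88 = 13.97 m/s
throttle_to(9692): rpm ← 9692
set_airspeed(48.29): V ← 48.29 m/s
throttle_to(3449): rpm ← 3449
set_airspeed(58.14): V ← 58.14 m/s
final state: V = 58.14 m/s, rpm = 3449 → n = rpm/60 = 57.483333 rev/s
target J* = 1.0876; solve J* = V/(n·D) for n: n = V/(J*·D) = 58.14/(1.0876 × 3.714) = 14.393418 rev/s
rpm = 60·n = 863.605062

rpm = 863.61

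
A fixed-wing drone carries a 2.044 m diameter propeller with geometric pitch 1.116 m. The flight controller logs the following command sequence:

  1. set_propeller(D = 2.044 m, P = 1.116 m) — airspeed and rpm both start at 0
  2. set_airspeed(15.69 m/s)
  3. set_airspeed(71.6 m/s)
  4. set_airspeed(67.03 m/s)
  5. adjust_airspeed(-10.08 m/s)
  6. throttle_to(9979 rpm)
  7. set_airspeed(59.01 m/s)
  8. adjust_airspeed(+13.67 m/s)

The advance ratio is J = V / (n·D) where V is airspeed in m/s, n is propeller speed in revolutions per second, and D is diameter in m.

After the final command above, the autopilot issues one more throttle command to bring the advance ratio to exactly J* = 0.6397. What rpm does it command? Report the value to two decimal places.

rpm = 3335.10

set_propeller: D = 2.044 m, P = 1.116 m (p = P/D = 0.545988); state ← (V=0, rpm=0)
set_airspeed(15.69): V ← 15.69 m/s
set_airspeed(71.6): V ← 71.6 m/s
set_airspeed(67.03): V ← 67.03 m/s
adjust_airspeed(-10.08): V ← 67.03 -10.08 = 56.95 m/s
throttle_to(9979): rpm ← 9979
set_airspeed(59.01): V ← 59.01 m/s
adjust_airspeed(+13.67): V ← 59.01 +13.67 = 72.68 m/s
final state: V = 72.68 m/s, rpm = 9979 → n = rpm/60 = 166.316667 rev/s
target J* = 0.6397; solve J* = V/(n·D) for n: n = V/(J*·D) = 72.68/(0.6397 × 2.044) = 55.585009 rev/s
rpm = 60·n = 3335.100510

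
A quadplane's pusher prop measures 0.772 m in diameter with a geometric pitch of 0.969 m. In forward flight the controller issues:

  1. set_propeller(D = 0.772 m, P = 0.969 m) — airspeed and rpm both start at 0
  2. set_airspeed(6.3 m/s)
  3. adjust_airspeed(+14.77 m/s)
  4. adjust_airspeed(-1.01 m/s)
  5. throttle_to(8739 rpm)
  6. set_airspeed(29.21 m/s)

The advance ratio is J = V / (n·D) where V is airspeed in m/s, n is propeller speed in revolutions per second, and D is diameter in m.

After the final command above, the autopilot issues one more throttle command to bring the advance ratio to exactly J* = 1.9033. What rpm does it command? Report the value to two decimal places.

set_propeller: D = 0.772 m, P = 0.969 m (p = P/D = 1.255181); state ← (V=0, rpm=0)
set_airspeed(6.3): V ← 6.3 m/s
adjust_airspeed(+14.77): V ← 6.3 +14.77 = 21.07 m/s
adjust_airspeed(-1.01): V ← 21.07 -1.01 = 20.06 m/s
throttle_to(8739): rpm ← 8739
set_airspeed(29.21): V ← 29.21 m/s
final state: V = 29.21 m/s, rpm = 8739 → n = rpm/60 = 145.650000 rev/s
target J* = 1.9033; solve J* = V/(n·D) for n: n = V/(J*·D) = 29.21/(1.9033 × 0.772) = 19.879571 rev/s
rpm = 60·n = 1192.774263

rpm = 1192.77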